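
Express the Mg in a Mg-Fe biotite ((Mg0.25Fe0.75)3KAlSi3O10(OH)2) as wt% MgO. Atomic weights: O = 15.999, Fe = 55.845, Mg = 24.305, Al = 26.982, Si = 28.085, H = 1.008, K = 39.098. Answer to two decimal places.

6.19 wt%

Formula mass = 488.219 g/mol.
0.75 Mg → 0.7500 mol MgO per formula unit; M(MgO) = 40.304, so MgO mass = 30.228 g.
30.228/488.219 × 100 = 6.19 wt%.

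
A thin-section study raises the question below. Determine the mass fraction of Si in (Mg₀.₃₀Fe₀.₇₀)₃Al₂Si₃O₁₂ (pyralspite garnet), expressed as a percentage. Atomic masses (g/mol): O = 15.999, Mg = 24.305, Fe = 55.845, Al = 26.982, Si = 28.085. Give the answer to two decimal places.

Molar mass of (Mg₀.₃₀Fe₀.₇₀)₃Al₂Si₃O₁₂: 0.90·24.305 + 2.10·55.845 + 2·26.982 + 3·28.085 + 12·15.999 = 469.356 g/mol.
Mass of Si per formula unit: 3 × 28.085 = 84.255 g.
Weight fraction Si = 84.255 / 469.356 = 0.1795.

17.95 weight percent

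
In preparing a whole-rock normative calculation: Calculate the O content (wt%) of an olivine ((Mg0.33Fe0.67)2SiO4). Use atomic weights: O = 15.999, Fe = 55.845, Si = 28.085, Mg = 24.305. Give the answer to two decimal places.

M((Mg0.33Fe0.67)2SiO4) = 182.955 g/mol.
O contributes 4 × 15.999 = 63.996 g per mole.
63.996/182.955 = 0.3498 → 34.98%.

34.98 wt%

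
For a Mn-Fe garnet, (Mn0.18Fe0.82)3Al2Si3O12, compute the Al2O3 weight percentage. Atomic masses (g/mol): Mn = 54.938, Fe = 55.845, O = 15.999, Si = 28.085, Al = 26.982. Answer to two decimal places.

Formula mass = 497.252 g/mol.
2 Al → 1.0000 mol Al2O3 per formula unit; M(Al2O3) = 101.961, so Al2O3 mass = 101.961 g.
101.961/497.252 × 100 = 20.50 wt%.

20.50 wt%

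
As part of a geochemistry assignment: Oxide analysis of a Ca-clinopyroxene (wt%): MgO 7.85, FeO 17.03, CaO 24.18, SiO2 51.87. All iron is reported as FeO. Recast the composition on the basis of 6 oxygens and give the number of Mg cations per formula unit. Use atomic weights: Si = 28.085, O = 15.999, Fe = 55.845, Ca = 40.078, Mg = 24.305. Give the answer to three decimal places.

0.451 Mg apfu

MgO (M=40.304): mol = 0.19477; Mg = 0.19477, O = 0.19477.
FeO (M=71.844): mol = 0.23704; Fe = 0.23704, O = 0.23704.
CaO (M=56.077): mol = 0.43119; Ca = 0.43119, O = 0.43119.
SiO2 (M=60.083): mol = 0.86331; Si = 0.86331, O = 1.72662.
ΣO = 2.58962; factor = 6/ΣO = 2.31694.
Mg apfu = 0.19477 × 2.31694 = 0.451.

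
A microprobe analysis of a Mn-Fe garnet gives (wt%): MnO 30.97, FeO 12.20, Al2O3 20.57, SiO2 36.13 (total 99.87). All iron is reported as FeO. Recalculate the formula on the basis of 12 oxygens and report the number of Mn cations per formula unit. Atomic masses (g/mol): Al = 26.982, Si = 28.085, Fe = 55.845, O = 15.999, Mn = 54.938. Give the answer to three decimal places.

30.97 wt% MnO ÷ 70.937 g/mol = 0.43658 mol, giving 0.43658 Mn and 0.43658 O.
12.20 wt% FeO ÷ 71.844 g/mol = 0.16981 mol, giving 0.16981 Fe and 0.16981 O.
20.57 wt% Al2O3 ÷ 101.961 g/mol = 0.20174 mol, giving 0.40348 Al and 0.60522 O.
36.13 wt% SiO2 ÷ 60.083 g/mol = 0.60133 mol, giving 0.60133 Si and 1.20266 O.
Oxygen sums to 2.41427; scaling by 12/2.41427 = 4.97045 puts the formula on 12 O.
Mn: 0.43658 × 4.97045 = 2.170 atoms per formula unit.

2.170 Mn apfu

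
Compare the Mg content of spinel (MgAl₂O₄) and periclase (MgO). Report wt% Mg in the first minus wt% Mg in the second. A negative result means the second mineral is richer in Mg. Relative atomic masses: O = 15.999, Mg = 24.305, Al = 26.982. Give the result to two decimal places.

M(MgAl₂O₄) = 142.265 g/mol, so wt% Mg = 24.305/142.265 × 100 = 17.08%.
M(MgO) = 40.304 g/mol, so wt% Mg = 24.305/40.304 × 100 = 60.30%.
17.08 − 60.30 = -43.22 pp.

-43.22 percentage points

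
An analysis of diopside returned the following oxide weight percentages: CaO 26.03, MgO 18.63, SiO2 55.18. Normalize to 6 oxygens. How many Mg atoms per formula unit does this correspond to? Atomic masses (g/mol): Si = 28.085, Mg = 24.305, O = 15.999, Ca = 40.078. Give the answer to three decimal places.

CaO (M=56.077): mol = 0.46418; Ca = 0.46418, O = 0.46418.
MgO (M=40.304): mol = 0.46224; Mg = 0.46224, O = 0.46224.
SiO2 (M=60.083): mol = 0.91840; Si = 0.91840, O = 1.83680.
ΣO = 2.76322; factor = 6/ΣO = 2.17138.
Mg apfu = 0.46224 × 2.17138 = 1.004.

1.004 Mg apfu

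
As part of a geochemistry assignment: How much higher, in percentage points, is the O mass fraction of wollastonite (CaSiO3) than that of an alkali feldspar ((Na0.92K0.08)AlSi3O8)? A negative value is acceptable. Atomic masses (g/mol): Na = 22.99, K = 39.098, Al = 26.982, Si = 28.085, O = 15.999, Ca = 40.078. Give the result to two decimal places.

M(CaSiO3) = 116.160 g/mol, so wt% O = 47.997/116.160 × 100 = 41.32%.
M((Na0.92K0.08)AlSi3O8) = 263.508 g/mol, so wt% O = 127.992/263.508 × 100 = 48.57%.
41.32 − 48.57 = -7.25 pp.

-7.25 percentage points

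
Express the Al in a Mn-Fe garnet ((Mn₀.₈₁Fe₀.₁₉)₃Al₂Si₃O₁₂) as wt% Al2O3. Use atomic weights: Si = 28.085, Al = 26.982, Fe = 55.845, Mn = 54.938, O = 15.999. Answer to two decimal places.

20.58 wt%

M((Mn₀.₈₁Fe₀.₁₉)₃Al₂Si₃O₁₂) = 495.538 g/mol; M(Al2O3) = 101.961 g/mol.
Moles Al2O3 per formula unit = 2 Al ÷ 2 = 1.0000.
Al2O3 fraction = (1.0000 × 101.961) / 495.538 = 101.961/495.538 = 0.2058.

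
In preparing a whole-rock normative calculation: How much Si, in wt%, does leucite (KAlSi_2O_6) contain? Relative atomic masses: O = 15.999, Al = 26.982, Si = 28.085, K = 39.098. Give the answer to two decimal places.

25.74 wt%

Formula mass = 1×39.098 + 1×26.982 + 2×28.085 + 6×15.999 = 218.244 g/mol, of which 56.170 g is Si.
So Si makes up 56.170/218.244 = 0.2574 of the mass, i.e. 25.74%.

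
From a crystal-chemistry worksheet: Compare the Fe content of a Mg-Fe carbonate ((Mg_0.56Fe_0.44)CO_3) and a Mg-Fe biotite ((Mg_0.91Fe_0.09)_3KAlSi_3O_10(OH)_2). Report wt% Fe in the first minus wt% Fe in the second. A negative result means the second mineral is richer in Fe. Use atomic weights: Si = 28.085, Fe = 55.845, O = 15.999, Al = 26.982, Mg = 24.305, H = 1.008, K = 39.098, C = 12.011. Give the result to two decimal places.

First mineral: 24.572 g Fe in 98.191 g formula = 25.02 wt% Fe.
Second mineral: 15.078 g Fe in 425.770 g formula = 3.54 wt% Fe.
25.02% − 3.54% gives a difference of 21.48 percentage points.

21.48 percentage points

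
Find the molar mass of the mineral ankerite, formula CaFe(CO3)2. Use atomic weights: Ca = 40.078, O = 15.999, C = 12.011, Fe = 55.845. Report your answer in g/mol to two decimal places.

215.94 g/mol

The formula mass is the sum 1(40.078) + 1(55.845) + 2(12.011) + 6(15.999).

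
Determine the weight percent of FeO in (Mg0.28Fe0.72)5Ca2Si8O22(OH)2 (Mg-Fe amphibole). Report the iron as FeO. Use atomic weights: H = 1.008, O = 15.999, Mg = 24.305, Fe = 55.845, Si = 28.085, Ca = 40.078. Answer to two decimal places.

M((Mg0.28Fe0.72)5Ca2Si8O22(OH)2) = 925.897 g/mol; M(FeO) = 71.844 g/mol.
Moles FeO per formula unit = 3.60 Fe ÷ 1 = 3.6000.
FeO fraction = (3.6000 × 71.844) / 925.897 = 258.638/925.897 = 0.2793.

27.93 wt%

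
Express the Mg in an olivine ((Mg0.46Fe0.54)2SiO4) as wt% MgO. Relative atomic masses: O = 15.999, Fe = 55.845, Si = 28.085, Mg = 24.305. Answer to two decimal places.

21.22 wt%

Molar mass of (Mg0.46Fe0.54)2SiO4 = 0.92×24.305 + 1.08×55.845 + 1×28.085 + 4×15.999 = 174.754 g/mol.
Each formula unit contains 0.92 Mg, equivalent to 0.92/1 = 0.9200 mol MgO.
M(MgO) = 1×24.305 + 1×15.999 = 40.304 g/mol.
Mass of MgO per formula unit = 0.9200 × 40.304 = 37.080 g.
MgO wt% = 37.080 / 174.754 × 100 = 21.22%.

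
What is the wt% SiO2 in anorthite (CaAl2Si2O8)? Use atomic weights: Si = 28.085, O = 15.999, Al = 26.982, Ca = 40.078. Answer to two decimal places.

43.19 wt%

Formula mass = 278.204 g/mol.
2 Si → 2.0000 mol SiO2 per formula unit; M(SiO2) = 60.083, so SiO2 mass = 120.166 g.
120.166/278.204 × 100 = 43.19 wt%.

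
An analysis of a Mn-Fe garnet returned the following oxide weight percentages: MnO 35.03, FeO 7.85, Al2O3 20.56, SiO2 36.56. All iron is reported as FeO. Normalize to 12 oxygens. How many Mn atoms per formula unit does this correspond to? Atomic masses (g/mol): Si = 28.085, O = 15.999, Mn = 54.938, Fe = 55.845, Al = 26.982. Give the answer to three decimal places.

2.444 Mn apfu

MnO: 35.03/70.937 = 0.49382 mol → 0.49382 mol Mn, 0.49382 mol O.
FeO: 7.85/71.844 = 0.10926 mol → 0.10926 mol Fe, 0.10926 mol O.
Al2O3: 20.56/101.961 = 0.20165 mol → 0.40330 mol Al, 0.60495 mol O.
SiO2: 36.56/60.083 = 0.60849 mol → 0.60849 mol Si, 1.21698 mol O.
Total oxygen = 2.42501 mol. Normalization factor = 12/2.42501 = 4.94843.
Mn per 12 O = 0.49382 × 4.94843 = 2.444.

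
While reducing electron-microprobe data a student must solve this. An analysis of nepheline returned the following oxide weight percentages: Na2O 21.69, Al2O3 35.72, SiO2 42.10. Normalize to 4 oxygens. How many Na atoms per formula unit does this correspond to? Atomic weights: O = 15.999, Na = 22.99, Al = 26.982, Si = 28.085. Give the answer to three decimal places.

0.999 Na apfu

Na2O (M=61.979): mol = 0.34996; Na = 0.69992, O = 0.34996.
Al2O3 (M=101.961): mol = 0.35033; Al = 0.70066, O = 1.05099.
SiO2 (M=60.083): mol = 0.70070; Si = 0.70070, O = 1.40140.
ΣO = 2.80235; factor = 4/ΣO = 1.42737.
Na apfu = 0.69992 × 1.42737 = 0.999.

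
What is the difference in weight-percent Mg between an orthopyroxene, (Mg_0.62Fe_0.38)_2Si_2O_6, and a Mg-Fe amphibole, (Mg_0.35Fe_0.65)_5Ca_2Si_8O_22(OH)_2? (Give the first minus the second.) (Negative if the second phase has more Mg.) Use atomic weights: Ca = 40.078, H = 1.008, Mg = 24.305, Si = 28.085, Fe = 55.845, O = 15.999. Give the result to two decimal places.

First mineral: 30.138 g Mg in 224.744 g formula = 13.41 wt% Mg.
Second mineral: 42.534 g Mg in 914.858 g formula = 4.65 wt% Mg.
13.41% − 4.65% gives a difference of 8.76 percentage points.

8.76 percentage points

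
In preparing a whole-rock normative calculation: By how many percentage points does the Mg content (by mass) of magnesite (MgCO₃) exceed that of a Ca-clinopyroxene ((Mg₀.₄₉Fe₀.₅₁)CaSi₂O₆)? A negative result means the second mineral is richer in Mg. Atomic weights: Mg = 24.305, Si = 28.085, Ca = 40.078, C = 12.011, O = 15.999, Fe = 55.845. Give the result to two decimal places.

23.71 percentage points

First mineral: 24.305 g Mg in 84.313 g formula = 28.83 wt% Mg.
Second mineral: 11.909 g Mg in 232.632 g formula = 5.12 wt% Mg.
28.83% − 5.12% gives a difference of 23.71 percentage points.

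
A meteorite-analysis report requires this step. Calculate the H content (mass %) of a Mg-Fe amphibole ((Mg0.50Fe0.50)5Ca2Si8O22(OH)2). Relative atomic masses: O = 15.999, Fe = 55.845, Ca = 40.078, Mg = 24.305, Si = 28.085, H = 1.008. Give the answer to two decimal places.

M((Mg0.50Fe0.50)5Ca2Si8O22(OH)2) = 891.203 g/mol.
H contributes 2 × 1.008 = 2.016 g per mole.
2.016/891.203 = 0.0023 → 0.23%.

0.23 mass %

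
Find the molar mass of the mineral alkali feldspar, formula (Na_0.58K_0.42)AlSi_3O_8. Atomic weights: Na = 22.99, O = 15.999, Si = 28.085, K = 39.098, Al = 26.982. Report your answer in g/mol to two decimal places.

The formula mass is the sum 0.58*22.99 + 0.42*39.098 + 1*26.982 + 3*28.085 + 8*15.999.

268.98 g/mol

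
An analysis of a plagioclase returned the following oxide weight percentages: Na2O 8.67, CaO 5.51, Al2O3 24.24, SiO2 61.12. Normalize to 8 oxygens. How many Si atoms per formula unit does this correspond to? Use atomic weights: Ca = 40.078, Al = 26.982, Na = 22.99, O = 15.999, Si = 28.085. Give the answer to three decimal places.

8.67 wt% Na2O ÷ 61.979 g/mol = 0.13989 mol, giving 0.27978 Na and 0.13989 O.
5.51 wt% CaO ÷ 56.077 g/mol = 0.09826 mol, giving 0.09826 Ca and 0.09826 O.
24.24 wt% Al2O3 ÷ 101.961 g/mol = 0.23774 mol, giving 0.47548 Al and 0.71322 O.
61.12 wt% SiO2 ÷ 60.083 g/mol = 1.01726 mol, giving 1.01726 Si and 2.03452 O.
Oxygen sums to 2.98589; scaling by 8/2.98589 = 2.67927 puts the formula on 8 O.
Si: 1.01726 × 2.67927 = 2.726 atoms per formula unit.

2.726 Si apfu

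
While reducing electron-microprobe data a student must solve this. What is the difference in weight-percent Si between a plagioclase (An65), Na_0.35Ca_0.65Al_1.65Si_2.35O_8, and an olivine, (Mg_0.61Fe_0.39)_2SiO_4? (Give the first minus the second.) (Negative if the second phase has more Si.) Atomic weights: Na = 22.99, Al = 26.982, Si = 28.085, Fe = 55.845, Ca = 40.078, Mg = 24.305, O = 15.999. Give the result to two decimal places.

7.22 percentage points

M(Na_0.35Ca_0.65Al_1.65Si_2.35O_8) = 272.609 g/mol, so wt% Si = 66.000/272.609 × 100 = 24.21%.
M((Mg_0.61Fe_0.39)_2SiO_4) = 165.292 g/mol, so wt% Si = 28.085/165.292 × 100 = 16.99%.
24.21 − 16.99 = 7.22 pp.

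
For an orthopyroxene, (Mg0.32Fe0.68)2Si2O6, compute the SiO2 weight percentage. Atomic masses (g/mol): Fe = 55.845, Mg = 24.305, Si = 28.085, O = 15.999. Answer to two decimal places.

49.32 wt%

M((Mg0.32Fe0.68)2Si2O6) = 243.668 g/mol; M(SiO2) = 60.083 g/mol.
Moles SiO2 per formula unit = 2 Si ÷ 1 = 2.0000.
SiO2 fraction = (2.0000 × 60.083) / 243.668 = 120.166/243.668 = 0.4932.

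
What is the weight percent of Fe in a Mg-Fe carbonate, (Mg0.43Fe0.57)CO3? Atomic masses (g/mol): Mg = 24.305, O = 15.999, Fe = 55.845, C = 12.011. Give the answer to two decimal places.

31.12 wt%

M((Mg0.43Fe0.57)CO3) = 102.291 g/mol.
Fe contributes 0.57 × 55.845 = 31.832 g per mole.
31.832/102.291 = 0.3112 → 31.12%.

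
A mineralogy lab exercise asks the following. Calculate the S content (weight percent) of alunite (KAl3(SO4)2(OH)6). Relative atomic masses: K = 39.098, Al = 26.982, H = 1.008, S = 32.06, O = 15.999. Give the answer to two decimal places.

Formula mass = 1·39.098 + 3·26.982 + 2·32.06 + 14·15.999 + 6·1.008 = 414.198 g/mol, of which 64.120 g is S.
So S makes up 64.120/414.198 = 0.1548 of the mass, i.e. 15.48%.

15.48 weight percent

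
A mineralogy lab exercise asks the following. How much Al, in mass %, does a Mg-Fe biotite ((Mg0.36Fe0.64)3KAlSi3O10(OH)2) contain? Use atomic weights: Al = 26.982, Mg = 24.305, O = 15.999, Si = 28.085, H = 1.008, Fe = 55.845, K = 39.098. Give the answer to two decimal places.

Molar mass of (Mg0.36Fe0.64)3KAlSi3O10(OH)2: 1.08*24.305 + 1.92*55.845 + 1*39.098 + 1*26.982 + 3*28.085 + 12*15.999 + 2*1.008 = 477.811 g/mol.
Mass of Al per formula unit: 1 × 26.982 = 26.982 g.
Weight fraction Al = 26.982 / 477.811 = 0.0565.

5.65 mass %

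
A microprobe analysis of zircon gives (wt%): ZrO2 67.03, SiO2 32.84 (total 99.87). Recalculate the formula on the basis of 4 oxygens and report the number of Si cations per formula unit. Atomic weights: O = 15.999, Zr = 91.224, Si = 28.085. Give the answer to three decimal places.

1.002 Si apfu

ZrO2: 67.03/123.222 = 0.54398 mol → 0.54398 mol Zr, 1.08796 mol O.
SiO2: 32.84/60.083 = 0.54658 mol → 0.54658 mol Si, 1.09316 mol O.
Total oxygen = 2.18112 mol. Normalization factor = 4/2.18112 = 1.83392.
Si per 4 O = 0.54658 × 1.83392 = 1.002.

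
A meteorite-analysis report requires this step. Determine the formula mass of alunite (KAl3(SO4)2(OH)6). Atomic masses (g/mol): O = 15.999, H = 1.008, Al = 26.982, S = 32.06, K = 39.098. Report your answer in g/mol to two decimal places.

The formula mass is the sum 1*39.098 + 3*26.982 + 2*32.06 + 14*15.999 + 6*1.008.

414.20 g/mol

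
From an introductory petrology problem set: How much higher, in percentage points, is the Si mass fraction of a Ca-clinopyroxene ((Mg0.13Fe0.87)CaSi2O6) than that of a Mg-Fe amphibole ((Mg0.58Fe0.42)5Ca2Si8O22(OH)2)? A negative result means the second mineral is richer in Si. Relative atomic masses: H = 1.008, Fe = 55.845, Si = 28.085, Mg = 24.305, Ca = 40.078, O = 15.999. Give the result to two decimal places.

-2.55 percentage points

First mineral: 56.170 g Si in 243.987 g formula = 23.02 wt% Si.
Second mineral: 224.680 g Si in 878.587 g formula = 25.57 wt% Si.
23.02% − 25.57% gives a difference of -2.55 percentage points.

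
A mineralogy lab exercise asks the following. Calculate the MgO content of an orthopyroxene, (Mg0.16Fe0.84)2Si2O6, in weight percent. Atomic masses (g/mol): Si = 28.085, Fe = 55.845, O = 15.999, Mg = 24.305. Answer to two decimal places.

5.08 wt%

M((Mg0.16Fe0.84)2Si2O6) = 253.761 g/mol; M(MgO) = 40.304 g/mol.
Moles MgO per formula unit = 0.32 Mg ÷ 1 = 0.3200.
MgO fraction = (0.3200 × 40.304) / 253.761 = 12.897/253.761 = 0.0508.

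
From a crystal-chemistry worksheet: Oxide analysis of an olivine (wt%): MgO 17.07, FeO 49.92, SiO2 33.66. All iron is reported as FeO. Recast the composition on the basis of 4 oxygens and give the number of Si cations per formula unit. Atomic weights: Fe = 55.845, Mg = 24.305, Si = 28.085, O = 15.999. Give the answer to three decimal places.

1.001 Si apfu

MgO: 17.07/40.304 = 0.42353 mol → 0.42353 mol Mg, 0.42353 mol O.
FeO: 49.92/71.844 = 0.69484 mol → 0.69484 mol Fe, 0.69484 mol O.
SiO2: 33.66/60.083 = 0.56023 mol → 0.56023 mol Si, 1.12046 mol O.
Total oxygen = 2.23883 mol. Normalization factor = 4/2.23883 = 1.78665.
Si per 4 O = 0.56023 × 1.78665 = 1.001.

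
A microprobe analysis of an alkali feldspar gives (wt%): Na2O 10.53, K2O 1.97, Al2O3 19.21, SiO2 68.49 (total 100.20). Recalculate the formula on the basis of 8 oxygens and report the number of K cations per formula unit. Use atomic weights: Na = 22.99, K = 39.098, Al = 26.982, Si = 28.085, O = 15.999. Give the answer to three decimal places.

Na2O (M=61.979): mol = 0.16990; Na = 0.33980, O = 0.16990.
K2O (M=94.195): mol = 0.02091; K = 0.04182, O = 0.02091.
Al2O3 (M=101.961): mol = 0.18841; Al = 0.37682, O = 0.56523.
SiO2 (M=60.083): mol = 1.13992; Si = 1.13992, O = 2.27984.
ΣO = 3.03588; factor = 8/ΣO = 2.63515.
K apfu = 0.04182 × 2.63515 = 0.110.

0.110 K apfu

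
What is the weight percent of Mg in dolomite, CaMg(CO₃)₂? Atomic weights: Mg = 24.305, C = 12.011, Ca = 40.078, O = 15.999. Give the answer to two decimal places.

M(CaMg(CO₃)₂) = 184.399 g/mol.
Mg contributes 1 × 24.305 = 24.305 g per mole.
24.305/184.399 = 0.1318 → 13.18%.

13.18 wt%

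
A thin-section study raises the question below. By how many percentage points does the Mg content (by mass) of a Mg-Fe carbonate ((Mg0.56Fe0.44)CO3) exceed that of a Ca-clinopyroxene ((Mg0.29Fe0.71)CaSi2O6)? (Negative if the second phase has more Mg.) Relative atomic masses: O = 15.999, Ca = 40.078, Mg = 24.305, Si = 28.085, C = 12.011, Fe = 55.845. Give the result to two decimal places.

10.91 percentage points

Mg in (Mg0.56Fe0.44)CO3: molar mass 98.191 g/mol; 0.56×24.305 = 13.611 g → 13.86 wt%.
Mg in (Mg0.29Fe0.71)CaSi2O6: molar mass 238.940 g/mol; 0.29×24.305 = 7.048 g → 2.95 wt%.
Difference = 13.86 − 2.95 = 10.91 percentage points.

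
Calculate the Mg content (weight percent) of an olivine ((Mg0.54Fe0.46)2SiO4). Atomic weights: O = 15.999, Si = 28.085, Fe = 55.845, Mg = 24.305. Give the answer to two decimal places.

15.47 weight percent

M((Mg0.54Fe0.46)2SiO4) = 169.708 g/mol.
Mg contributes 1.08 × 24.305 = 26.249 g per mole.
26.249/169.708 = 0.1547 → 15.47%.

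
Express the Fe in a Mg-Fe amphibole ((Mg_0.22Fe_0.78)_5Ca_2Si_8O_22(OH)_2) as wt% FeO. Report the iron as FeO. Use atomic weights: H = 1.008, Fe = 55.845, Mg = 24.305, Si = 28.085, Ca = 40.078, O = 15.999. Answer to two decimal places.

Molar mass of (Mg_0.22Fe_0.78)_5Ca_2Si_8O_22(OH)_2 = 1.10*24.305 + 3.90*55.845 + 2*40.078 + 8*28.085 + 24*15.999 + 2*1.008 = 935.359 g/mol.
Each formula unit contains 3.90 Fe, equivalent to 3.90/1 = 3.9000 mol FeO.
M(FeO) = 1×55.845 + 1×15.999 = 71.844 g/mol.
Mass of FeO per formula unit = 3.9000 × 71.844 = 280.192 g.
FeO wt% = 280.192 / 935.359 × 100 = 29.96%.

29.96 wt%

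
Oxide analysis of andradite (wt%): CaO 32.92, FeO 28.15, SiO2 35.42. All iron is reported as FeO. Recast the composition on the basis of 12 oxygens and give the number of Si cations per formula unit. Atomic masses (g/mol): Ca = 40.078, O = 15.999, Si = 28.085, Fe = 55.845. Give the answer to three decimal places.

3.278 Si apfu

CaO (M=56.077): mol = 0.58705; Ca = 0.58705, O = 0.58705.
FeO (M=71.844): mol = 0.39182; Fe = 0.39182, O = 0.39182.
SiO2 (M=60.083): mol = 0.58952; Si = 0.58952, O = 1.17904.
ΣO = 2.15791; factor = 12/ΣO = 5.56094.
Si apfu = 0.58952 × 5.56094 = 3.278.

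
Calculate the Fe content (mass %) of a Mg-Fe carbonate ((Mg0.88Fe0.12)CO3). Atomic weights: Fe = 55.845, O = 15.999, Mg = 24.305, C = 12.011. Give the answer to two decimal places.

M((Mg0.88Fe0.12)CO3) = 88.098 g/mol.
Fe contributes 0.12 × 55.845 = 6.701 g per mole.
6.701/88.098 = 0.0761 → 7.61%.

7.61 mass %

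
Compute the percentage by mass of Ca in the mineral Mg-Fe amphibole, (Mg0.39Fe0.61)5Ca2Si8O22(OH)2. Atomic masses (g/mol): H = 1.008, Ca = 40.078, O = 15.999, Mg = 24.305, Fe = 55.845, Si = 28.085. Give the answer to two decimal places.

Molar mass of (Mg0.39Fe0.61)5Ca2Si8O22(OH)2: 1.95×24.305 + 3.05×55.845 + 2×40.078 + 8×28.085 + 24×15.999 + 2×1.008 = 908.550 g/mol.
Mass of Ca per formula unit: 2 × 40.078 = 80.156 g.
Weight fraction Ca = 80.156 / 908.550 = 0.0882.

8.82 wt%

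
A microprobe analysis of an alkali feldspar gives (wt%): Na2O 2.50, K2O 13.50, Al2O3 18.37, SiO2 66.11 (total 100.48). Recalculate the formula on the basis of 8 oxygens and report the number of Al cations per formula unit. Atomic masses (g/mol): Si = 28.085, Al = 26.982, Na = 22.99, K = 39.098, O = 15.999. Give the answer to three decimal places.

Na2O: 2.50/61.979 = 0.04034 mol → 0.08068 mol Na, 0.04034 mol O.
K2O: 13.50/94.195 = 0.14332 mol → 0.28664 mol K, 0.14332 mol O.
Al2O3: 18.37/101.961 = 0.18017 mol → 0.36034 mol Al, 0.54051 mol O.
SiO2: 66.11/60.083 = 1.10031 mol → 1.10031 mol Si, 2.20062 mol O.
Total oxygen = 2.92479 mol. Normalization factor = 8/2.92479 = 2.73524.
Al per 8 O = 0.36034 × 2.73524 = 0.986.

0.986 Al apfu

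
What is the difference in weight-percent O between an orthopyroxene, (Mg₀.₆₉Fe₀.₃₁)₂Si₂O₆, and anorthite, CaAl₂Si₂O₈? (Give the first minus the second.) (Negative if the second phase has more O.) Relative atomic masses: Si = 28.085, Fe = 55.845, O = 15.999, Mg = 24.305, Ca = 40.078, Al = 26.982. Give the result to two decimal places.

M((Mg₀.₆₉Fe₀.₃₁)₂Si₂O₆) = 220.329 g/mol, so wt% O = 95.994/220.329 × 100 = 43.57%.
M(CaAl₂Si₂O₈) = 278.204 g/mol, so wt% O = 127.992/278.204 × 100 = 46.01%.
43.57 − 46.01 = -2.44 pp.

-2.44 percentage points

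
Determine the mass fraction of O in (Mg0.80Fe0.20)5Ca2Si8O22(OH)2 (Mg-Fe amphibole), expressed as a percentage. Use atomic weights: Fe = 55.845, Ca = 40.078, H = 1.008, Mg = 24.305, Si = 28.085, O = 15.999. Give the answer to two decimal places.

45.50 mass %

Molar mass of (Mg0.80Fe0.20)5Ca2Si8O22(OH)2: 4×24.305 + 1×55.845 + 2×40.078 + 8×28.085 + 24×15.999 + 2×1.008 = 843.893 g/mol.
Mass of O per formula unit: 24 × 15.999 = 383.976 g.
Weight fraction O = 383.976 / 843.893 = 0.4550.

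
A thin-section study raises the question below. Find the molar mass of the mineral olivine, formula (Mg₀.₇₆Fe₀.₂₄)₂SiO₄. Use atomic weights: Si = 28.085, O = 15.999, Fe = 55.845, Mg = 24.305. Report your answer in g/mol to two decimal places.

155.83 g/mol

M = 1.52×24.305 + 0.48×55.845 + 1×28.085 + 4×15.999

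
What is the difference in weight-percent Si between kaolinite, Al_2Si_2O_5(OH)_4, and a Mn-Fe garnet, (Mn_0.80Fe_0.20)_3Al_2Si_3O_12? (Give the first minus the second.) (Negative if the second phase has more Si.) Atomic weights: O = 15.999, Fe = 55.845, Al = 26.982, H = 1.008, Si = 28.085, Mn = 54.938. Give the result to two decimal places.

4.76 percentage points

M(Al_2Si_2O_5(OH)_4) = 258.157 g/mol, so wt% Si = 56.170/258.157 × 100 = 21.76%.
M((Mn_0.80Fe_0.20)_3Al_2Si_3O_12) = 495.565 g/mol, so wt% Si = 84.255/495.565 × 100 = 17.00%.
21.76 − 17.00 = 4.76 pp.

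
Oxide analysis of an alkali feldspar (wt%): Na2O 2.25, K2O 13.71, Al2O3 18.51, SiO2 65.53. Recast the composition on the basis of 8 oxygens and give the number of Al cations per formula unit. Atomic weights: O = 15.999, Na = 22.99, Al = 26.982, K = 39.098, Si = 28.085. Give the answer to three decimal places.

0.999 Al apfu

Na2O (M=61.979): mol = 0.03630; Na = 0.07260, O = 0.03630.
K2O (M=94.195): mol = 0.14555; K = 0.29110, O = 0.14555.
Al2O3 (M=101.961): mol = 0.18154; Al = 0.36308, O = 0.54462.
SiO2 (M=60.083): mol = 1.09066; Si = 1.09066, O = 2.18132.
ΣO = 2.90779; factor = 8/ΣO = 2.75123.
Al apfu = 0.36308 × 2.75123 = 0.999.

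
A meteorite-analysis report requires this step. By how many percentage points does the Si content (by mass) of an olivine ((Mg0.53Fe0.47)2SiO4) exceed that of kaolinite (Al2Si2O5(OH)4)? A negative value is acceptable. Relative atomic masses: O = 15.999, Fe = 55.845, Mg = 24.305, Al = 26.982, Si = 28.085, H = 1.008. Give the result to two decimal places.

Si in (Mg0.53Fe0.47)2SiO4: molar mass 170.339 g/mol; 1×28.085 = 28.085 g → 16.49 wt%.
Si in Al2Si2O5(OH)4: molar mass 258.157 g/mol; 2×28.085 = 56.170 g → 21.76 wt%.
Difference = 16.49 − 21.76 = -5.27 percentage points.

-5.27 percentage points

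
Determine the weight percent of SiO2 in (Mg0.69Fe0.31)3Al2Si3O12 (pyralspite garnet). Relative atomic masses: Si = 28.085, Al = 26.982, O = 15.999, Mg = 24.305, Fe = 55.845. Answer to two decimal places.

41.68 wt%

M((Mg0.69Fe0.31)3Al2Si3O12) = 432.454 g/mol; M(SiO2) = 60.083 g/mol.
Moles SiO2 per formula unit = 3 Si ÷ 1 = 3.0000.
SiO2 fraction = (3.0000 × 60.083) / 432.454 = 180.249/432.454 = 0.4168.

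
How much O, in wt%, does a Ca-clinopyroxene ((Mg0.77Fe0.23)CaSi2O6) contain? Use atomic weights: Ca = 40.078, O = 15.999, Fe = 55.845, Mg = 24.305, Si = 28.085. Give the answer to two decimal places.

Formula mass = 0.77·24.305 + 0.23·55.845 + 1·40.078 + 2·28.085 + 6·15.999 = 223.801 g/mol, of which 95.994 g is O.
So O makes up 95.994/223.801 = 0.4289 of the mass, i.e. 42.89%.

42.89 wt%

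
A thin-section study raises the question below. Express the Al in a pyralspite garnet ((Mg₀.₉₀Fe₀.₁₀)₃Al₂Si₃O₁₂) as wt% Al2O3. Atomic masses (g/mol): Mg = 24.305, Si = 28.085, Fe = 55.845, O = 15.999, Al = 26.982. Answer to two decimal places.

Molar mass of (Mg₀.₉₀Fe₀.₁₀)₃Al₂Si₃O₁₂ = 2.70×24.305 + 0.30×55.845 + 2×26.982 + 3×28.085 + 12×15.999 = 412.584 g/mol.
Each formula unit contains 2 Al, equivalent to 2/2 = 1.0000 mol Al2O3.
M(Al2O3) = 2×26.982 + 3×15.999 = 101.961 g/mol.
Mass of Al2O3 per formula unit = 1.0000 × 101.961 = 101.961 g.
Al2O3 wt% = 101.961 / 412.584 × 100 = 24.71%.

24.71 wt%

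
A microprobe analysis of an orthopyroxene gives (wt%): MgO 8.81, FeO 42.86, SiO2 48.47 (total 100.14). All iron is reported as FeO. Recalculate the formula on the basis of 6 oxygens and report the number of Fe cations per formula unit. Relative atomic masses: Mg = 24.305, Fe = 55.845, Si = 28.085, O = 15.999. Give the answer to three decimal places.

MgO: 8.81/40.304 = 0.21859 mol → 0.21859 mol Mg, 0.21859 mol O.
FeO: 42.86/71.844 = 0.59657 mol → 0.59657 mol Fe, 0.59657 mol O.
SiO2: 48.47/60.083 = 0.80672 mol → 0.80672 mol Si, 1.61344 mol O.
Total oxygen = 2.42860 mol. Normalization factor = 6/2.42860 = 2.47056.
Fe per 6 O = 0.59657 × 2.47056 = 1.474.

1.474 Fe apfu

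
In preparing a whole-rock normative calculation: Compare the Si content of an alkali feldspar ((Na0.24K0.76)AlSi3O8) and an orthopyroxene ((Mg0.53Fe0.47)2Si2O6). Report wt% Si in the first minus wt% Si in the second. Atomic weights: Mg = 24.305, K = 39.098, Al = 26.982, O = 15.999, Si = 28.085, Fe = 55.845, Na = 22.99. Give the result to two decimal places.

First mineral: 84.255 g Si in 274.461 g formula = 30.70 wt% Si.
Second mineral: 56.170 g Si in 230.422 g formula = 24.38 wt% Si.
30.70% − 24.38% gives a difference of 6.32 percentage points.

6.32 percentage points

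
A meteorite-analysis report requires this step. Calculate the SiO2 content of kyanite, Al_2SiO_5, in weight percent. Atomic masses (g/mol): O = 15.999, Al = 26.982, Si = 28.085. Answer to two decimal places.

37.08 wt%

M(Al_2SiO_5) = 162.044 g/mol; M(SiO2) = 60.083 g/mol.
Moles SiO2 per formula unit = 1 Si ÷ 1 = 1.0000.
SiO2 fraction = (1.0000 × 60.083) / 162.044 = 60.083/162.044 = 0.3708.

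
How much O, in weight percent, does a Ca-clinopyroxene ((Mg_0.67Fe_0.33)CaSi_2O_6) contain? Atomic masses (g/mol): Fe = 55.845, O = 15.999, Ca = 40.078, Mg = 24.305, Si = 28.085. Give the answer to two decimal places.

Molar mass of (Mg_0.67Fe_0.33)CaSi_2O_6: 0.67*24.305 + 0.33*55.845 + 1*40.078 + 2*28.085 + 6*15.999 = 226.955 g/mol.
Mass of O per formula unit: 6 × 15.999 = 95.994 g.
Weight fraction O = 95.994 / 226.955 = 0.4230.

42.30 weight percent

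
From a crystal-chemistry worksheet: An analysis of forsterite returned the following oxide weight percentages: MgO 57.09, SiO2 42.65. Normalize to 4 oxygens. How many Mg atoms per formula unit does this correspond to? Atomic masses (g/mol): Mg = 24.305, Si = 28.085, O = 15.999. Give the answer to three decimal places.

57.09 wt% MgO ÷ 40.304 g/mol = 1.41648 mol, giving 1.41648 Mg and 1.41648 O.
42.65 wt% SiO2 ÷ 60.083 g/mol = 0.70985 mol, giving 0.70985 Si and 1.41970 O.
Oxygen sums to 2.83618; scaling by 4/2.83618 = 1.41035 puts the formula on 4 O.
Mg: 1.41648 × 1.41035 = 1.998 atoms per formula unit.

1.998 Mg apfu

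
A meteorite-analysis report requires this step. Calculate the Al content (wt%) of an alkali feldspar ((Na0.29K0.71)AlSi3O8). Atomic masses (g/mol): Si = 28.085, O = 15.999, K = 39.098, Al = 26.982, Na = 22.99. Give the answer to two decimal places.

M((Na0.29K0.71)AlSi3O8) = 273.656 g/mol.
Al contributes 1 × 26.982 = 26.982 g per mole.
26.982/273.656 = 0.0986 → 9.86%.

9.86 wt%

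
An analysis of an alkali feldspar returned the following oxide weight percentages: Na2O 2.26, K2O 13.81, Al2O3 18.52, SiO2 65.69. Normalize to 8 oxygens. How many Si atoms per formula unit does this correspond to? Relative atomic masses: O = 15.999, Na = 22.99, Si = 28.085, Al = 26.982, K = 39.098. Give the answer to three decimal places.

3.001 Si apfu

2.26 wt% Na2O ÷ 61.979 g/mol = 0.03646 mol, giving 0.07292 Na and 0.03646 O.
13.81 wt% K2O ÷ 94.195 g/mol = 0.14661 mol, giving 0.29322 K and 0.14661 O.
18.52 wt% Al2O3 ÷ 101.961 g/mol = 0.18164 mol, giving 0.36328 Al and 0.54492 O.
65.69 wt% SiO2 ÷ 60.083 g/mol = 1.09332 mol, giving 1.09332 Si and 2.18664 O.
Oxygen sums to 2.91463; scaling by 8/2.91463 = 2.74477 puts the formula on 8 O.
Si: 1.09332 × 2.74477 = 3.001 atoms per formula unit.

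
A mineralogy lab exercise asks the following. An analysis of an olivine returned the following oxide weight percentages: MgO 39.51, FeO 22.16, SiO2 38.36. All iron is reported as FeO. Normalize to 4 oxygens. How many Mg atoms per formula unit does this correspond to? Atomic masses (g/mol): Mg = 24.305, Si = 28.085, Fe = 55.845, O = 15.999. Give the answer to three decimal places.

1.528 Mg apfu

39.51 wt% MgO ÷ 40.304 g/mol = 0.98030 mol, giving 0.98030 Mg and 0.98030 O.
22.16 wt% FeO ÷ 71.844 g/mol = 0.30845 mol, giving 0.30845 Fe and 0.30845 O.
38.36 wt% SiO2 ÷ 60.083 g/mol = 0.63845 mol, giving 0.63845 Si and 1.27690 O.
Oxygen sums to 2.56565; scaling by 4/2.56565 = 1.55906 puts the formula on 4 O.
Mg: 0.98030 × 1.55906 = 1.528 atoms per formula unit.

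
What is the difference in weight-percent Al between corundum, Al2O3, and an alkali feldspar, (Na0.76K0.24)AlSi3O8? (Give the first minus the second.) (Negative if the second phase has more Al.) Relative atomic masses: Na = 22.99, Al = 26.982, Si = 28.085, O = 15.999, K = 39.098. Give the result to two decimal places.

M(Al2O3) = 101.961 g/mol, so wt% Al = 53.964/101.961 × 100 = 52.93%.
M((Na0.76K0.24)AlSi3O8) = 266.085 g/mol, so wt% Al = 26.982/266.085 × 100 = 10.14%.
52.93 − 10.14 = 42.79 pp.

42.79 percentage points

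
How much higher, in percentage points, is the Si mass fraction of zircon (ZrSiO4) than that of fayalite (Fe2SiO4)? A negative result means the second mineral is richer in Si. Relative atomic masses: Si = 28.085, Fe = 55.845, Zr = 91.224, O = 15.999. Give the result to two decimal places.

Si in ZrSiO4: molar mass 183.305 g/mol; 1×28.085 = 28.085 g → 15.32 wt%.
Si in Fe2SiO4: molar mass 203.771 g/mol; 1×28.085 = 28.085 g → 13.78 wt%.
Difference = 15.32 − 13.78 = 1.54 percentage points.

1.54 percentage points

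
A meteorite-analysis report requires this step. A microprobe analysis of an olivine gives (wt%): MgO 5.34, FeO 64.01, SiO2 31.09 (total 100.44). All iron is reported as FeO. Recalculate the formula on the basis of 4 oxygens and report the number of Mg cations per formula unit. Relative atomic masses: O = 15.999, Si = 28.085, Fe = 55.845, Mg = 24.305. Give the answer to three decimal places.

MgO: 5.34/40.304 = 0.13249 mol → 0.13249 mol Mg, 0.13249 mol O.
FeO: 64.01/71.844 = 0.89096 mol → 0.89096 mol Fe, 0.89096 mol O.
SiO2: 31.09/60.083 = 0.51745 mol → 0.51745 mol Si, 1.03490 mol O.
Total oxygen = 2.05835 mol. Normalization factor = 4/2.05835 = 1.94330.
Mg per 4 O = 0.13249 × 1.94330 = 0.257.

0.257 Mg apfu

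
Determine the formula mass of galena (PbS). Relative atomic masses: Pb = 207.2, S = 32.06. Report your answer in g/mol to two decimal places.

Pb: 1 × 207.2 = 207.2000
S: 1 × 32.06 = 32.0600
Summing the contributions gives the formula mass.

239.26 g/mol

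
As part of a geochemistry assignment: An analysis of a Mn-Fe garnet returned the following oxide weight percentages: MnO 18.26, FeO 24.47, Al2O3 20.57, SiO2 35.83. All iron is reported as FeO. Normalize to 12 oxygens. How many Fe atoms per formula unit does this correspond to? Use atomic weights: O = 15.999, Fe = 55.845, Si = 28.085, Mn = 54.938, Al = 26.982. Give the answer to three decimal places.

1.706 Fe apfu

18.26 wt% MnO ÷ 70.937 g/mol = 0.25741 mol, giving 0.25741 Mn and 0.25741 O.
24.47 wt% FeO ÷ 71.844 g/mol = 0.34060 mol, giving 0.34060 Fe and 0.34060 O.
20.57 wt% Al2O3 ÷ 101.961 g/mol = 0.20174 mol, giving 0.40348 Al and 0.60522 O.
35.83 wt% SiO2 ÷ 60.083 g/mol = 0.59634 mol, giving 0.59634 Si and 1.19268 O.
Oxygen sums to 2.39591; scaling by 12/2.39591 = 5.00854 puts the formula on 12 O.
Fe: 0.34060 × 5.00854 = 1.706 atoms per formula unit.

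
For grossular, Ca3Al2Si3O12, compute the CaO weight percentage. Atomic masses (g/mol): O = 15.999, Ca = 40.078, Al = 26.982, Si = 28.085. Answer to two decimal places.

37.35 wt%

Formula mass = 450.441 g/mol.
3 Ca → 3.0000 mol CaO per formula unit; M(CaO) = 56.077, so CaO mass = 168.231 g.
168.231/450.441 × 100 = 37.35 wt%.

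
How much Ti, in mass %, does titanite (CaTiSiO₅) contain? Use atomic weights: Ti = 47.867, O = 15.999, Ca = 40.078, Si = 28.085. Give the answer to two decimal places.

24.42 mass %

Molar mass of CaTiSiO₅: 1·40.078 + 1·47.867 + 1·28.085 + 5·15.999 = 196.025 g/mol.
Mass of Ti per formula unit: 1 × 47.867 = 47.867 g.
Weight fraction Ti = 47.867 / 196.025 = 0.2442.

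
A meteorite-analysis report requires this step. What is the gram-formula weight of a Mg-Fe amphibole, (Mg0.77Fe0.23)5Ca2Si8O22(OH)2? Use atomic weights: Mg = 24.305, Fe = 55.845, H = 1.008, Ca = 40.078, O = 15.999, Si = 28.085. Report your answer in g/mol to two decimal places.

M = 3.85·24.305 + 1.15·55.845 + 2·40.078 + 8·28.085 + 24·15.999 + 2·1.008

848.62 g/mol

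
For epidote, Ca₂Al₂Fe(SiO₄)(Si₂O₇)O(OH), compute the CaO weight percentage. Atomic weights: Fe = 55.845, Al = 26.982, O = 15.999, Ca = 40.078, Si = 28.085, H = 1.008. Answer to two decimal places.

23.21 wt%

M(Ca₂Al₂Fe(SiO₄)(Si₂O₇)O(OH)) = 483.215 g/mol; M(CaO) = 56.077 g/mol.
Moles CaO per formula unit = 2 Ca ÷ 1 = 2.0000.
CaO fraction = (2.0000 × 56.077) / 483.215 = 112.154/483.215 = 0.2321.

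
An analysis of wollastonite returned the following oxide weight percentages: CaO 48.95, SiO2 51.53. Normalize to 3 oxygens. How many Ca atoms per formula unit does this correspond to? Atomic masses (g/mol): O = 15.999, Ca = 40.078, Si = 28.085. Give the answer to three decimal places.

1.012 Ca apfu

CaO (M=56.077): mol = 0.87291; Ca = 0.87291, O = 0.87291.
SiO2 (M=60.083): mol = 0.85765; Si = 0.85765, O = 1.71530.
ΣO = 2.58821; factor = 3/ΣO = 1.15910.
Ca apfu = 0.87291 × 1.15910 = 1.012.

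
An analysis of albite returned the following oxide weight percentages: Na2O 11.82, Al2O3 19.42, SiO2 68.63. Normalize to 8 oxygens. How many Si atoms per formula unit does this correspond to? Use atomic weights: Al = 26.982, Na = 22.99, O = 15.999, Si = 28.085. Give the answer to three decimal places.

Na2O: 11.82/61.979 = 0.19071 mol → 0.38142 mol Na, 0.19071 mol O.
Al2O3: 19.42/101.961 = 0.19046 mol → 0.38092 mol Al, 0.57138 mol O.
SiO2: 68.63/60.083 = 1.14225 mol → 1.14225 mol Si, 2.28450 mol O.
Total oxygen = 3.04659 mol. Normalization factor = 8/3.04659 = 2.62589.
Si per 8 O = 1.14225 × 2.62589 = 2.999.

2.999 Si apfu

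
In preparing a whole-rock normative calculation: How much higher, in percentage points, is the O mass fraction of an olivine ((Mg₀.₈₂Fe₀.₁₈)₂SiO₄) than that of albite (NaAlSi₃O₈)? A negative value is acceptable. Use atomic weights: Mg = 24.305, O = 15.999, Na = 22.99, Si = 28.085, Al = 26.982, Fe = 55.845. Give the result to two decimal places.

-6.72 percentage points

O in (Mg₀.₈₂Fe₀.₁₈)₂SiO₄: molar mass 152.045 g/mol; 4×15.999 = 63.996 g → 42.09 wt%.
O in NaAlSi₃O₈: molar mass 262.219 g/mol; 8×15.999 = 127.992 g → 48.81 wt%.
Difference = 42.09 − 48.81 = -6.72 percentage points.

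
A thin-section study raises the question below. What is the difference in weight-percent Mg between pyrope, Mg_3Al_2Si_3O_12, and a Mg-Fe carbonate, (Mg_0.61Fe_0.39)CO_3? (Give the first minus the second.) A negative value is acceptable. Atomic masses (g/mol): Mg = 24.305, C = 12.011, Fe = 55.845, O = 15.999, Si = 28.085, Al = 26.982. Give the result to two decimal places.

2.74 percentage points

M(Mg_3Al_2Si_3O_12) = 403.122 g/mol, so wt% Mg = 72.915/403.122 × 100 = 18.09%.
M((Mg_0.61Fe_0.39)CO_3) = 96.614 g/mol, so wt% Mg = 14.826/96.614 × 100 = 15.35%.
18.09 − 15.35 = 2.74 pp.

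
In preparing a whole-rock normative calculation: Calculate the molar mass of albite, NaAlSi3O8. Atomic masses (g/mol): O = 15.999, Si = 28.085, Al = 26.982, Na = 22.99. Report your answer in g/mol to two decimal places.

M = 1×22.99 + 1×26.982 + 3×28.085 + 8×15.999

262.22 g/mol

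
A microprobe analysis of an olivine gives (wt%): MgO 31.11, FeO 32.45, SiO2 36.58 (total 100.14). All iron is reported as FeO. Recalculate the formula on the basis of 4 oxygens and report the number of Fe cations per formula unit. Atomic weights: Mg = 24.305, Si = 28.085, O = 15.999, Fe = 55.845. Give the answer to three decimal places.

31.11 wt% MgO ÷ 40.304 g/mol = 0.77188 mol, giving 0.77188 Mg and 0.77188 O.
32.45 wt% FeO ÷ 71.844 g/mol = 0.45167 mol, giving 0.45167 Fe and 0.45167 O.
36.58 wt% SiO2 ÷ 60.083 g/mol = 0.60882 mol, giving 0.60882 Si and 1.21764 O.
Oxygen sums to 2.44119; scaling by 4/2.44119 = 1.63855 puts the formula on 4 O.
Fe: 0.45167 × 1.63855 = 0.740 atoms per formula unit.

0.740 Fe apfu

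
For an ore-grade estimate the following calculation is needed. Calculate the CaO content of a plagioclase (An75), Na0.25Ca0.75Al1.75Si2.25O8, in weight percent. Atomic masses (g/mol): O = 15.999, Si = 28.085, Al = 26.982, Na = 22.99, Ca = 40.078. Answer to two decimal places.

15.34 wt%

Molar mass of Na0.25Ca0.75Al1.75Si2.25O8 = 0.25·22.99 + 0.75·40.078 + 1.75·26.982 + 2.25·28.085 + 8·15.999 = 274.208 g/mol.
Each formula unit contains 0.75 Ca, equivalent to 0.75/1 = 0.7500 mol CaO.
M(CaO) = 1×40.078 + 1×15.999 = 56.077 g/mol.
Mass of CaO per formula unit = 0.7500 × 56.077 = 42.058 g.
CaO wt% = 42.058 / 274.208 × 100 = 15.34%.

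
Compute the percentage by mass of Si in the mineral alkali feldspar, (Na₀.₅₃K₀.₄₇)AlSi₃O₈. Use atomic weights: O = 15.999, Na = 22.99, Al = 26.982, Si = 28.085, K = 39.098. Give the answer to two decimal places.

31.23 wt%

Formula mass = 0.53·22.99 + 0.47·39.098 + 1·26.982 + 3·28.085 + 8·15.999 = 269.790 g/mol, of which 84.255 g is Si.
So Si makes up 84.255/269.790 = 0.3123 of the mass, i.e. 31.23%.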